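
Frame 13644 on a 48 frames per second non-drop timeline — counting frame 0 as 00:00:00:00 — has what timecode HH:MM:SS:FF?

00:04:44:12

13644 ÷ 48 = 284 full seconds, remainder 12 frames.
284 s = 0 h 4 min 44 s.
Timecode: 00:04:44:12.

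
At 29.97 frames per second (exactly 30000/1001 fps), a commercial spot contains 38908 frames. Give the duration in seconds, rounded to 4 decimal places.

1298.2303 seconds

Running time = 38908 × 1001/30000 = 9736727/7500 s ≈ 1298.2303 s.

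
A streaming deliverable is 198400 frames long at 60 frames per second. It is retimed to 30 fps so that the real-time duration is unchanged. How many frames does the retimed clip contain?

Target frames = source frames × (target rate / source rate) = 198400 × (30)/(60) = 198400 × 1/2 = 99200.

99200 frames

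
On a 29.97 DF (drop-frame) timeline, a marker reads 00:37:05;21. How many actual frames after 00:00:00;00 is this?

Complete 10-minute blocks: 3, each 17982 frames → 53946.
Remaining 7 whole minutes in the current block: 1800 + 6 × 1798 = 12588 frames.
Within the current minute: 5 × 30 + 21 − 2 = 169 (labels ;00/;01 skipped at this minute). Total = 53946 + 12588 + 169 = 66703.

66703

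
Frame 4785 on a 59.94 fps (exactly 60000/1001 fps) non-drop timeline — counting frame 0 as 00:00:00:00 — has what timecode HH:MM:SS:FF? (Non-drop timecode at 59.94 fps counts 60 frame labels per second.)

00:01:19:45

4785 ÷ 60 = 79 full seconds, remainder 45 frames.
79 s = 0 h 1 min 19 s.
Timecode: 00:01:19:45.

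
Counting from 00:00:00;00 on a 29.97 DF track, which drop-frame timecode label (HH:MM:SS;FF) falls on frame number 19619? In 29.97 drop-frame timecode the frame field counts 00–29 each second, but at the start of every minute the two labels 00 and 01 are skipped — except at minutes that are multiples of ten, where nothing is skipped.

Each 10-minute DF block holds 10 × 60 × 30 − 9 × 2 = 17982 frames. 19619 ÷ 17982 → 1 full block, remainder 1637.
Within the partial block the first minute is 1800 frames and each further minute 1798, so 0 further minute boundaries passed. Total skipped labels = 18 × 1 + 2 × 0 = 18.
Non-drop label index = 19619 + 18 = 19637; at 30 labels/s that is 00:10:54:17, i.e. DF 00:10:54;17.

00:10:54;17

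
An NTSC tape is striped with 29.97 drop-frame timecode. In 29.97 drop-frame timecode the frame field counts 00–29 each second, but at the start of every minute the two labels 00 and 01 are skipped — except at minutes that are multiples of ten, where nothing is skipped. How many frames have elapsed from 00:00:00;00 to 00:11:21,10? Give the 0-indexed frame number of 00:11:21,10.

20420

Complete 10-minute blocks: 1, each 17982 frames → 17982.
Remaining 1 whole minute in the current block: 1800 + 0 × 1798 = 1800 frames.
Within the current minute: 21 × 30 + 10 − 2 = 638 (labels ;00/;01 skipped at this minute). Total = 17982 + 1800 + 638 = 20420.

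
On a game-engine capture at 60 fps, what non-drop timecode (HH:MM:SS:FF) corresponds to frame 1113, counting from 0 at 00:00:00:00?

00:00:18:33

1113 ÷ 60 = 18 full seconds, remainder 33 frames.
18 s = 0 h 0 min 18 s.
Timecode: 00:00:18:33.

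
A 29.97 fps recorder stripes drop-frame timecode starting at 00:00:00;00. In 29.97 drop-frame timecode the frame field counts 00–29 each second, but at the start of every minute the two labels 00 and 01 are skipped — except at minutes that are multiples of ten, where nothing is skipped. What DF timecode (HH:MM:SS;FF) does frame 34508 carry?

00:19:11;14

Each 10-minute DF block holds 10 × 60 × 30 − 9 × 2 = 17982 frames. 34508 ÷ 17982 → 1 full block, remainder 16526.
Within the partial block the first minute is 1800 frames and each further minute 1798, so 9 further minute boundaries passed. Total skipped labels = 18 × 1 + 2 × 9 = 36.
Non-drop label index = 34508 + 36 = 34544; at 30 labels/s that is 00:19:11:14, i.e. DF 00:19:11;14.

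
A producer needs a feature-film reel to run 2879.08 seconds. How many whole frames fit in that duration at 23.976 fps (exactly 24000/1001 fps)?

Frames = 2879.08 × 24000/1001 = 69097920/1001 ≈ 69028.8911.
Complete frames: 69028.

69028 frames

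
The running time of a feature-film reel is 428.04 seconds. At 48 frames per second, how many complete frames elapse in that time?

20545 frames

Frames = 428.04 × 48 = 513648/25 ≈ 20545.9200.
Complete frames: 20545.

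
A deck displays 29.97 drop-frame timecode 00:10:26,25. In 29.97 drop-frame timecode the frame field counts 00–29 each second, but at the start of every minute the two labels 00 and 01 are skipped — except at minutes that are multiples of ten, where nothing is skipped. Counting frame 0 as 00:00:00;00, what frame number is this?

18787

Complete 10-minute blocks: 1, each 17982 frames → 17982.
Remaining 0 whole minutes in the current block: 0 frames.
Within the current minute: 26 × 30 + 25 = 805. Total = 17982 + 0 + 805 = 18787.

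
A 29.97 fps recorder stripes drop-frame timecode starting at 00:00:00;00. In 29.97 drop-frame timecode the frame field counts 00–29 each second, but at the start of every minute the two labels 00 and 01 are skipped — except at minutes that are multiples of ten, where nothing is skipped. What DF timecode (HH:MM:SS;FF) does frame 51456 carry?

00:28:36;28

Each 10-minute DF block holds 10 × 60 × 30 − 9 × 2 = 17982 frames. 51456 ÷ 17982 → 2 full blocks, remainder 15492.
Within the partial block the first minute is 1800 frames and each further minute 1798, so 8 further minute boundaries passed. Total skipped labels = 18 × 2 + 2 × 8 = 52.
Non-drop label index = 51456 + 52 = 51508; at 30 labels/s that is 00:28:36:28, i.e. DF 00:28:36;28.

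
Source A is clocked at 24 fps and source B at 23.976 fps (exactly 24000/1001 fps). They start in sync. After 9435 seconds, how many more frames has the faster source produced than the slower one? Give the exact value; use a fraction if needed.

A emits 24 × 9435 = 226440 frames; B emits 24000/1001 × 9435 = 226440000/1001.
Difference = 226440/1001 frames (≈ 226.2138); B is behind A.

226440/1001 frames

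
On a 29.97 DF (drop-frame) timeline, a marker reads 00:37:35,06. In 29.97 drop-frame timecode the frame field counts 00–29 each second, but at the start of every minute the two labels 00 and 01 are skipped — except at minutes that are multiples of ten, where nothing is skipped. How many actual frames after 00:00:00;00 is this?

67588

Complete 10-minute blocks: 3, each 17982 frames → 53946.
Remaining 7 whole minutes in the current block: 1800 + 6 × 1798 = 12588 frames.
Within the current minute: 35 × 30 + 6 − 2 = 1054 (labels ;00/;01 skipped at this minute). Total = 53946 + 12588 + 1054 = 67588.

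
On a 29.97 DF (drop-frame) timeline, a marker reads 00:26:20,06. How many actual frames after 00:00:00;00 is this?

As if non-drop at 30 labels/s: (0 × 3600 + 26 × 60 + 20) × 30 + 6 = 47406.
Minute boundaries passed: 26; those not divisible by 10: 26 − 2 = 24; dropped labels = 2 × 24 = 48.
Actual frame index = 47406 − 48 = 47358.

47358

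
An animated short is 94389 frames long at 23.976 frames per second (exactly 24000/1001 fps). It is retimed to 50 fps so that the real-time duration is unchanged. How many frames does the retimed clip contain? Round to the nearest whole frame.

196840 frames

Frames at target rate = 94389 × (50) / (24000/1001) = 31494463/160 ≈ 196840.394.
Nearest whole frame: 196840.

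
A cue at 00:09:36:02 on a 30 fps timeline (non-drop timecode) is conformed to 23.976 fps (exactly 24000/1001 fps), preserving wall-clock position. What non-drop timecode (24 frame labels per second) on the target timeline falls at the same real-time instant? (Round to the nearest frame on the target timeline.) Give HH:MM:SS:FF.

00:09:35:12

Source frame index: (0×3600 + 9×60 + 36) × 30 + 2 = 17282.
Real time: 17282 / (30) = 8641/15 s.
Target frame: (8641/15) × (24000/1001) = 13825600/1001 ≈ 13811.788 → 13812.
At 24 labels/s: frame 13812 → 00:09:35:12.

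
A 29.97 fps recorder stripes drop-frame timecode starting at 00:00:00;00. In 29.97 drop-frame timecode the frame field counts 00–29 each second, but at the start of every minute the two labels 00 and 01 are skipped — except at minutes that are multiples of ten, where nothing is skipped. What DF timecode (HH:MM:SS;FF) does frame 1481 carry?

Each 10-minute DF block holds 10 × 60 × 30 − 9 × 2 = 17982 frames. 1481 ÷ 17982 → 0 full blocks, remainder 1481.
Within the partial block the first minute is 1800 frames and each further minute 1798, so 0 further minute boundaries passed. Total skipped labels = 18 × 0 + 2 × 0 = 0.
Non-drop label index = 1481 + 0 = 1481; at 30 labels/s that is 00:00:49:11, i.e. DF 00:00:49;11.

00:00:49;11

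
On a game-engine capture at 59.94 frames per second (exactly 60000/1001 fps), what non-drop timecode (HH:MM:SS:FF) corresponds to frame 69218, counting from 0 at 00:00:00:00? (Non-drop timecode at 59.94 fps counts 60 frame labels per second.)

69218 ÷ 60 = 1153 full seconds, remainder 38 frames.
1153 s = 0 h 19 min 13 s.
Timecode: 00:19:13:38.

00:19:13:38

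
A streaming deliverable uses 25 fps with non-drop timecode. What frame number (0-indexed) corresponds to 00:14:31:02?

frame 21777

Total seconds to the label: (0 × 3600 + 14 × 60 + 31) = 871.
Frame index = 871 × 25 + 2 = 21777.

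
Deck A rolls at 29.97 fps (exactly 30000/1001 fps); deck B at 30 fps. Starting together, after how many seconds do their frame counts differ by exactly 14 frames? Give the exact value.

The gap grows by |30 − 30000/1001| = 30/1001 frames per second.
Time for a 14-frame gap: 14 ÷ (30/1001) = 7007/15 s.

7007/15 seconds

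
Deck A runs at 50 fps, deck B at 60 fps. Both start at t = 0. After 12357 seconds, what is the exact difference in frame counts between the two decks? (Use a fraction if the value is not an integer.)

A emits 50 × 12357 = 617850 frames; B emits 60 × 12357 = 741420.
Difference = 123570 frames; B is ahead of A.

123570 frames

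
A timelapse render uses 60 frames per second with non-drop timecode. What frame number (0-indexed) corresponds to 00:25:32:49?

frame 91969

Total seconds to the label: (0 × 3600 + 25 × 60 + 32) = 1532.
Frame index = 1532 × 60 + 49 = 91969.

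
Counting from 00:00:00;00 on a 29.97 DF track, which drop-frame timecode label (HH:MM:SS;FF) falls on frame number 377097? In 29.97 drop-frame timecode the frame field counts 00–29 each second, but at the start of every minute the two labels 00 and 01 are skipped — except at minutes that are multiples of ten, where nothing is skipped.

Ten DF minutes hold 17982 frames, so frame 377097 lies in block 20 (frames 359640–377621) with 17457 frames into that block.
The block's first minute is 1800 frames and the rest 1798 each; 17457 frames reaches minute 9, so 20 × 18 + 9 × 2 = 378 labels have been skipped so far.
Adding those back, label number 377097 + 378 = 377475 at 30 labels/s is 12582 s + 15 f = 3 h 29 min 42 s frame 15, i.e. 03:29:42;15.

03:29:42;15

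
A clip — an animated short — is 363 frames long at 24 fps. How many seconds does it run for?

15.125 seconds

Running time = 363 / (24) = 15.125 s.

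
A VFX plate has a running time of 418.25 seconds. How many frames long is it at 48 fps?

20076 frames

Frames = 418.25 × 48 = 20076.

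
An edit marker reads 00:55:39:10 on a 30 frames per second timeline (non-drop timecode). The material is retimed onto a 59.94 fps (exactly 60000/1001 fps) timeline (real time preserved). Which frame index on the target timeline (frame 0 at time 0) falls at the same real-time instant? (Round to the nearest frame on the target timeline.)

Source frame index: (0×3600 + 55×60 + 39) × 30 + 10 = 100180.
Real time: 100180 / (30) = 10018/3 s.
Target frame: (10018/3) × (60000/1001) = 200360000/1001 ≈ 200159.840 → 200160.

frame 200160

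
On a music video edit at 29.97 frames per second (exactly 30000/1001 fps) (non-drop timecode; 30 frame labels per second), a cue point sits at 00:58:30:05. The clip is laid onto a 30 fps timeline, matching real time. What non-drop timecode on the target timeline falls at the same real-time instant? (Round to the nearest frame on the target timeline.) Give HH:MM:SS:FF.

Source frame index: (0×3600 + 58×60 + 30) × 30 + 5 = 105305.
Real time: 105305 / (30000/1001) = 21082061/6000 s.
Target frame: (21082061/6000) × (30) = 21082061/200 ≈ 105410.305 → 105410.
At 30 labels/s: frame 105410 → 00:58:33:20.

00:58:33:20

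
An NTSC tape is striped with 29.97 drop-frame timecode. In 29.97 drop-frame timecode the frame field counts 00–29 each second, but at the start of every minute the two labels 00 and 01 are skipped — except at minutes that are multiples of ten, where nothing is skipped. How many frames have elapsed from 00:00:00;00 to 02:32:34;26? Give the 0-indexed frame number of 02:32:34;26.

As if non-drop at 30 labels/s: (2 × 3600 + 32 × 60 + 34) × 30 + 26 = 274646.
Minute boundaries passed: 152; those not divisible by 10: 152 − 15 = 137; dropped labels = 2 × 137 = 274.
Actual frame index = 274646 − 274 = 274372.

274372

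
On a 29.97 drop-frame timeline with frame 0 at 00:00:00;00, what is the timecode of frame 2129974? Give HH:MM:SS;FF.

19:44:30;06

Each 10-minute DF block holds 10 × 60 × 30 − 9 × 2 = 17982 frames. 2129974 ÷ 17982 → 118 full blocks, remainder 8098.
Within the partial block the first minute is 1800 frames and each further minute 1798, so 4 further minute boundaries passed. Total skipped labels = 18 × 118 + 2 × 4 = 2132.
Non-drop label index = 2129974 + 2132 = 2132106; at 30 labels/s that is 19:44:30:06, i.e. DF 19:44:30;06.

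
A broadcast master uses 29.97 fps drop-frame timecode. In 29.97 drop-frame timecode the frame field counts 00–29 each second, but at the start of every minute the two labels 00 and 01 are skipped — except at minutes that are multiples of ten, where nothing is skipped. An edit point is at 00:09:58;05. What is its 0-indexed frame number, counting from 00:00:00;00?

As if non-drop at 30 labels/s: (0 × 3600 + 9 × 60 + 58) × 30 + 5 = 17945.
Minute boundaries passed: 9; those not divisible by 10: 9 − 0 = 9; dropped labels = 2 × 9 = 18.
Actual frame index = 17945 − 18 = 17927.

17927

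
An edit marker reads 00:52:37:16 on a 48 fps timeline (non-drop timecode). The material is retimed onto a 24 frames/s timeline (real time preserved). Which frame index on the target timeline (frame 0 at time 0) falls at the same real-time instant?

frame 75776

Source frame index: (0×3600 + 52×60 + 37) × 48 + 16 = 151552.
Real time: 151552 / (48) = 9472/3 s.
Target frame: (9472/3) × (24) = 75776.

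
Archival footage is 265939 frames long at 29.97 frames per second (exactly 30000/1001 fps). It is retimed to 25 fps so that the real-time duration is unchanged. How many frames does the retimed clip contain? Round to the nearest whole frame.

221837 frames

Frames at target rate = 265939 × (25) / (30000/1001) = 266204939/1200 ≈ 221837.449.
Nearest whole frame: 221837.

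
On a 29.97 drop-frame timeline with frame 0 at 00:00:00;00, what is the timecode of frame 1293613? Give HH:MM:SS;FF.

11:59:23;19

Each 10-minute DF block holds 10 × 60 × 30 − 9 × 2 = 17982 frames. 1293613 ÷ 17982 → 71 full blocks, remainder 16891.
Within the partial block the first minute is 1800 frames and each further minute 1798, so 9 further minute boundaries passed. Total skipped labels = 18 × 71 + 2 × 9 = 1296.
Non-drop label index = 1293613 + 1296 = 1294909; at 30 labels/s that is 11:59:23:19, i.e. DF 11:59:23;19.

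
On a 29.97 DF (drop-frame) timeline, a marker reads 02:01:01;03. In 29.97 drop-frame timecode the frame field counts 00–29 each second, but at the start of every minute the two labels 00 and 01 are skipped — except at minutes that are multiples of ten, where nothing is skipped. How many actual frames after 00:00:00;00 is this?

As if non-drop at 30 labels/s: (2 × 3600 + 1 × 60 + 1) × 30 + 3 = 217833.
Minute boundaries passed: 121; those not divisible by 10: 121 − 12 = 109; dropped labels = 2 × 109 = 218.
Actual frame index = 217833 − 218 = 217615.

217615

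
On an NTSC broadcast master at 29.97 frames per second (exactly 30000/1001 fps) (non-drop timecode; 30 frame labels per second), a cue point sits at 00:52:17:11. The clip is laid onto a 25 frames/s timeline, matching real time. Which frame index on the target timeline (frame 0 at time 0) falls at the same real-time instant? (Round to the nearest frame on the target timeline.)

Source frame index: (0×3600 + 52×60 + 17) × 30 + 11 = 94121.
Real time: 94121 / (30000/1001) = 94215121/30000 s.
Target frame: (94215121/30000) × (25) = 94215121/1200 ≈ 78512.601 → 78513.

frame 78513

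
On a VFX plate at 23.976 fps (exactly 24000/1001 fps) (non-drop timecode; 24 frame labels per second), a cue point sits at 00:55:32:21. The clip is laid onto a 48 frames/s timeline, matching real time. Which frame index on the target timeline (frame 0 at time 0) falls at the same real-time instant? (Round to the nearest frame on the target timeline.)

frame 160138

Source frame index: (0×3600 + 55×60 + 32) × 24 + 21 = 79989.
Real time: 79989 / (24000/1001) = 26689663/8000 s.
Target frame: (26689663/8000) × (48) = 80068989/500 ≈ 160137.978 → 160138.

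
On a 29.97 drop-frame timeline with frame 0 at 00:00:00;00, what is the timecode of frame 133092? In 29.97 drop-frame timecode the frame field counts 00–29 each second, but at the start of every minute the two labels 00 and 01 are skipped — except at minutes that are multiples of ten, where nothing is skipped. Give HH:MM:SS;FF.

Each 10-minute DF block holds 10 × 60 × 30 − 9 × 2 = 17982 frames. 133092 ÷ 17982 → 7 full blocks, remainder 7218.
Within the partial block the first minute is 1800 frames and each further minute 1798, so 4 further minute boundaries passed. Total skipped labels = 18 × 7 + 2 × 4 = 134.
Non-drop label index = 133092 + 134 = 133226; at 30 labels/s that is 01:14:00:26, i.e. DF 01:14:00;26.

01:14:00;26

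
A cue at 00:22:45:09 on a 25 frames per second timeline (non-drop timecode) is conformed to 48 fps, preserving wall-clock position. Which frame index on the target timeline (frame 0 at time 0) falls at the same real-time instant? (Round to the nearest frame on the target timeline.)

frame 65537

Source frame index: (0×3600 + 22×60 + 45) × 25 + 9 = 34134.
Real time: 34134 / (25) = 34134/25 s.
Target frame: (34134/25) × (48) = 1638432/25 ≈ 65537.280 → 65537.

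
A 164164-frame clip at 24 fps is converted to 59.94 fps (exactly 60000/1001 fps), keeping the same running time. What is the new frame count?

Target frames = source frames × (target rate / source rate) = 164164 × (60000/1001)/(24) = 164164 × 2500/1001 = 410000.

410000 frames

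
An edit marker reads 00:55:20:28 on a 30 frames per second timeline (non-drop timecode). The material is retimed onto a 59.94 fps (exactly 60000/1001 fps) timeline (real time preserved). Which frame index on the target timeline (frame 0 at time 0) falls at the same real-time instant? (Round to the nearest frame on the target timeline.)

frame 199057

Source frame index: (0×3600 + 55×60 + 20) × 30 + 28 = 99628.
Real time: 99628 / (30) = 49814/15 s.
Target frame: (49814/15) × (60000/1001) = 199256000/1001 ≈ 199056.943 → 199057.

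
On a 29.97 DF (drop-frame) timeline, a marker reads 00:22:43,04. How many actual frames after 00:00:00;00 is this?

Complete 10-minute blocks: 2, each 17982 frames → 35964.
Remaining 2 whole minutes in the current block: 1800 + 1 × 1798 = 3598 frames.
Within the current minute: 43 × 30 + 4 − 2 = 1292 (labels ;00/;01 skipped at this minute). Total = 35964 + 3598 + 1292 = 40854.

40854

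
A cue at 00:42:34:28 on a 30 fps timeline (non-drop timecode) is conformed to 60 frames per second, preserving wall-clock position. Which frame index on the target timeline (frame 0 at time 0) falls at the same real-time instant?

Source frame index: (0×3600 + 42×60 + 34) × 30 + 28 = 76648.
Real time: 76648 / (30) = 38324/15 s.
Target frame: (38324/15) × (60) = 153296.

frame 153296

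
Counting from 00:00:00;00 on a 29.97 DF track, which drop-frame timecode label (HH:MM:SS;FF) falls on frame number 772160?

Each 10-minute DF block holds 10 × 60 × 30 − 9 × 2 = 17982 frames. 772160 ÷ 17982 → 42 full blocks, remainder 16916.
Within the partial block the first minute is 1800 frames and each further minute 1798, so 9 further minute boundaries passed. Total skipped labels = 18 × 42 + 2 × 9 = 774.
Non-drop label index = 772160 + 774 = 772934; at 30 labels/s that is 07:09:24:14, i.e. DF 07:09:24;14.

07:09:24;14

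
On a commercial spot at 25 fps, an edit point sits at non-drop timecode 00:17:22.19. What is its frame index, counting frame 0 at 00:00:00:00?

frame 26069

Total seconds to the label: (0 × 3600 + 17 × 60 + 22) = 1042.
Frame index = 1042 × 25 + 19 = 26069.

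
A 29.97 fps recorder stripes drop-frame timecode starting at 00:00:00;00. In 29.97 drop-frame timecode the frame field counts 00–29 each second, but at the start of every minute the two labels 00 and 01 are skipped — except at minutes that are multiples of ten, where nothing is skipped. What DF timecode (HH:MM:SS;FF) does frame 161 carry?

00:00:05;11

Each 10-minute DF block holds 10 × 60 × 30 − 9 × 2 = 17982 frames. 161 ÷ 17982 → 0 full blocks, remainder 161.
Within the partial block the first minute is 1800 frames and each further minute 1798, so 0 further minute boundaries passed. Total skipped labels = 18 × 0 + 2 × 0 = 0.
Non-drop label index = 161 + 0 = 161; at 30 labels/s that is 00:00:05:11, i.e. DF 00:00:05;11.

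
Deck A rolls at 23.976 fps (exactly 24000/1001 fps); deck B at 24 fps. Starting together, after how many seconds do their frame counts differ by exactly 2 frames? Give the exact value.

1001/12 seconds

The gap grows by |24 − 24000/1001| = 24/1001 frames per second.
Time for a 2-frame gap: 2 ÷ (24/1001) = 1001/12 s.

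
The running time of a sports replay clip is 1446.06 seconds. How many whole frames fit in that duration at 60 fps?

Frames = 1446.06 × 60 = 433818/5 ≈ 86763.6000.
Complete frames: 86763.

86763 frames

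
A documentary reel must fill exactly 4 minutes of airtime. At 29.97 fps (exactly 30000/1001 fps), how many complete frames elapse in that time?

4 min = 240 s.
Frames = 240 × 30000/1001 = 7200000/1001 ≈ 7192.8072.
Complete frames: 7192.

7192 frames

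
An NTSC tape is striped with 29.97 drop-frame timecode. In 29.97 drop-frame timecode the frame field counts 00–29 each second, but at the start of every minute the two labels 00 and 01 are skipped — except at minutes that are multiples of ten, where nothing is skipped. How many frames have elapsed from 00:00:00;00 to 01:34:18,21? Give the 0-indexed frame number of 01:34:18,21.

169591

Complete 10-minute blocks: 9, each 17982 frames → 161838.
Remaining 4 whole minutes in the current block: 1800 + 3 × 1798 = 7194 frames.
Within the current minute: 18 × 30 + 21 − 2 = 559 (labels ;00/;01 skipped at this minute). Total = 161838 + 7194 + 559 = 169591.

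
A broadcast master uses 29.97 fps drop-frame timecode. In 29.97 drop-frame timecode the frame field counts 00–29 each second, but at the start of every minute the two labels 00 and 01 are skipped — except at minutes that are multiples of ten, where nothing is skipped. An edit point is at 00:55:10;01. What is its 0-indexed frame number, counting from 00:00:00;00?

As if non-drop at 30 labels/s: (0 × 3600 + 55 × 60 + 10) × 30 + 1 = 99301.
Minute boundaries passed: 55; those not divisible by 10: 55 − 5 = 50; dropped labels = 2 × 50 = 100.
Actual frame index = 99301 − 100 = 99201.

99201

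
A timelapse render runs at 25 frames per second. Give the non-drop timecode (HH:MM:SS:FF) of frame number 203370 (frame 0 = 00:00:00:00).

02:15:34:20

203370 ÷ 25 = 8134 full seconds, remainder 20 frames.
8134 s = 2 h 15 min 34 s.
Timecode: 02:15:34:20.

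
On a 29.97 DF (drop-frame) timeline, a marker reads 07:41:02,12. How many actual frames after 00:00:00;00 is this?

As if non-drop at 30 labels/s: (7 × 3600 + 41 × 60 + 2) × 30 + 12 = 829872.
Minute boundaries passed: 461; those not divisible by 10: 461 − 46 = 415; dropped labels = 2 × 415 = 830.
Actual frame index = 829872 − 830 = 829042.

829042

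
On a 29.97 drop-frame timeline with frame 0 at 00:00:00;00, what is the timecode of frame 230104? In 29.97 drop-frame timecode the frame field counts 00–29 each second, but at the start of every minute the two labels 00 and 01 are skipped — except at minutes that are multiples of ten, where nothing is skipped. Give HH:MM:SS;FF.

Each 10-minute DF block holds 10 × 60 × 30 − 9 × 2 = 17982 frames. 230104 ÷ 17982 → 12 full blocks, remainder 14320.
Within the partial block the first minute is 1800 frames and each further minute 1798, so 7 further minute boundaries passed. Total skipped labels = 18 × 12 + 2 × 7 = 230.
Non-drop label index = 230104 + 230 = 230334; at 30 labels/s that is 02:07:57:24, i.e. DF 02:07:57;24.

02:07:57;24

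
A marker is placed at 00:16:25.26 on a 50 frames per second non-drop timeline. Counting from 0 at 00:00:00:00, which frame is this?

Total seconds to the label: (0 × 3600 + 16 × 60 + 25) = 985.
Frame index = 985 × 50 + 26 = 49276.

frame 49276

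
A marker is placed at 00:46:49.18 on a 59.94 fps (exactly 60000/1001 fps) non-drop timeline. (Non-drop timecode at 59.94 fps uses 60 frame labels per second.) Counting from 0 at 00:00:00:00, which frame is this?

168558

Total seconds to the label: (0 × 3600 + 46 × 60 + 49) = 2809.
Frame index = 2809 × 60 + 18 = 168558.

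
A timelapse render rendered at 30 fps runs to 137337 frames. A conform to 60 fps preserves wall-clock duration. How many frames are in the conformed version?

274674 frames

Frames at target rate = 137337 × (60) / (30) = 274674.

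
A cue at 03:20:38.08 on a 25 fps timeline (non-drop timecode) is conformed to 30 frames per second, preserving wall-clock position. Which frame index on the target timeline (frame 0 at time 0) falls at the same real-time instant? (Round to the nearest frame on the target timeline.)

Source frame index: (3×3600 + 20×60 + 38) × 25 + 8 = 300958.
Real time: 300958 / (25) = 300958/25 s.
Target frame: (300958/25) × (30) = 1805748/5 ≈ 361149.600 → 361150.

frame 361150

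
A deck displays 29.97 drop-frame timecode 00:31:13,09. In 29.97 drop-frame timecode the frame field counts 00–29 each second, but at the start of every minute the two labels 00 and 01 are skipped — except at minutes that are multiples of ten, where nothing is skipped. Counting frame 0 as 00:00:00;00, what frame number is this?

As if non-drop at 30 labels/s: (0 × 3600 + 31 × 60 + 13) × 30 + 9 = 56199.
Minute boundaries passed: 31; those not divisible by 10: 31 − 3 = 28; dropped labels = 2 × 28 = 56.
Actual frame index = 56199 − 56 = 56143.

56143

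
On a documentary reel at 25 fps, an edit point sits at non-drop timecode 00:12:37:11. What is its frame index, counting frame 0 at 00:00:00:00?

Total seconds to the label: (0 × 3600 + 12 × 60 + 37) = 757.
Frame index = 757 × 25 + 11 = 18936.

18936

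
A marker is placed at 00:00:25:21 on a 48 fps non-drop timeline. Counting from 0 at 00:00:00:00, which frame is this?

1221

Total seconds to the label: (0 × 3600 + 0 × 60 + 25) = 25.
Frame index = 25 × 48 + 21 = 1221.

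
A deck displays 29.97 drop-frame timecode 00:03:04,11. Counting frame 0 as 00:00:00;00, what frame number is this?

5525

Complete 10-minute blocks: 0, each 17982 frames → 0.
Remaining 3 whole minutes in the current block: 1800 + 2 × 1798 = 5396 frames.
Within the current minute: 4 × 30 + 11 − 2 = 129 (labels ;00/;01 skipped at this minute). Total = 0 + 5396 + 129 = 5525.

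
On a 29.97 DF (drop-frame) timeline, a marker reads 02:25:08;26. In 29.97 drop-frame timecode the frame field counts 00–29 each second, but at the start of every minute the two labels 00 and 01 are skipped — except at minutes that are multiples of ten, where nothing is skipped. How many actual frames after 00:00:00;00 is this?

261004

Complete 10-minute blocks: 14, each 17982 frames → 251748.
Remaining 5 whole minutes in the current block: 1800 + 4 × 1798 = 8992 frames.
Within the current minute: 8 × 30 + 26 − 2 = 264 (labels ;00/;01 skipped at this minute). Total = 251748 + 8992 + 264 = 261004.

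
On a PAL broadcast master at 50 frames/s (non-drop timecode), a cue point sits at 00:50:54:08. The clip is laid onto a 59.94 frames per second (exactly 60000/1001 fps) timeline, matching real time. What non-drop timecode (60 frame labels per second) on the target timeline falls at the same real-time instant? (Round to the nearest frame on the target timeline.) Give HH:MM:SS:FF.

00:50:51:07

Source frame index: (0×3600 + 50×60 + 54) × 50 + 8 = 152708.
Real time: 152708 / (50) = 76354/25 s.
Target frame: (76354/25) × (60000/1001) = 183249600/1001 ≈ 183066.533 → 183067.
At 60 labels/s: frame 183067 → 00:50:51:07.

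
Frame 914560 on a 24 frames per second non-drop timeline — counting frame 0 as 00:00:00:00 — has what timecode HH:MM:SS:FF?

10:35:06:16

914560 ÷ 24 = 38106 full seconds, remainder 16 frames.
38106 s = 10 h 35 min 6 s.
Timecode: 10:35:06:16.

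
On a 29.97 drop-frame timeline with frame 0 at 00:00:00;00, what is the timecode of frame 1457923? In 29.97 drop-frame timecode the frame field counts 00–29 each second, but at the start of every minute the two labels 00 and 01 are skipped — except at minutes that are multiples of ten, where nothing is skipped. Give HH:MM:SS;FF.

13:30:46;01

Each 10-minute DF block holds 10 × 60 × 30 − 9 × 2 = 17982 frames. 1457923 ÷ 17982 → 81 full blocks, remainder 1381.
Within the partial block the first minute is 1800 frames and each further minute 1798, so 0 further minute boundaries passed. Total skipped labels = 18 × 81 + 2 × 0 = 1458.
Non-drop label index = 1457923 + 1458 = 1459381; at 30 labels/s that is 13:30:46:01, i.e. DF 13:30:46;01.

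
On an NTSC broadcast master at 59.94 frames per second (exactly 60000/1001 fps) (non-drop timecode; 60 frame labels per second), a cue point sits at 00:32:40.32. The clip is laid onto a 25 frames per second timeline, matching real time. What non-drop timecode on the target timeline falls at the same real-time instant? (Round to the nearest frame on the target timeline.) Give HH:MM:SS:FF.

Source frame index: (0×3600 + 32×60 + 40) × 60 + 32 = 117632.
Real time: 117632 / (60000/1001) = 3679676/1875 s.
Target frame: (3679676/1875) × (25) = 3679676/75 ≈ 49062.347 → 49062.
At 25 labels/s: frame 49062 → 00:32:42:12.

00:32:42:12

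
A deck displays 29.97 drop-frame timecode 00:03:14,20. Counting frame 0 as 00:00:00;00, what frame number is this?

5834

Complete 10-minute blocks: 0, each 17982 frames → 0.
Remaining 3 whole minutes in the current block: 1800 + 2 × 1798 = 5396 frames.
Within the current minute: 14 × 30 + 20 − 2 = 438 (labels ;00/;01 skipped at this minute). Total = 0 + 5396 + 438 = 5834.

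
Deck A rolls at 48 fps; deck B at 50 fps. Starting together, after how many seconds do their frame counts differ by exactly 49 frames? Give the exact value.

24.5 seconds

The gap grows by |50 − 48| = 2 frames per second.
Time for a 49-frame gap: 49 ÷ (2) = 24.5 s.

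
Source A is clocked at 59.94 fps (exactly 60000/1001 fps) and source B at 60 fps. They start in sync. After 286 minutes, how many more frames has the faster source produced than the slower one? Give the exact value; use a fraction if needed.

7200/7 frames

286 min = 17160 s.
A emits 60000/1001 × 17160 = 7200000/7 frames; B emits 60 × 17160 = 1029600.
Difference = 7200/7 frames (≈ 1028.5714); B is ahead of A.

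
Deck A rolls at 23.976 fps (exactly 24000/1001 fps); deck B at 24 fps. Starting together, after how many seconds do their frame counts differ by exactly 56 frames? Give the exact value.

The gap grows by |24 − 24000/1001| = 24/1001 frames per second.
Time for a 56-frame gap: 56 ÷ (24/1001) = 7007/3 s.

7007/3 seconds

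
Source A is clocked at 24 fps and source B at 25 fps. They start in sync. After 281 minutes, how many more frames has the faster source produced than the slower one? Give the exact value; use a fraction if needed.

281 min = 16860 s.
A emits 24 × 16860 = 404640 frames; B emits 25 × 16860 = 421500.
Difference = 16860 frames; B is ahead of A.

16860 frames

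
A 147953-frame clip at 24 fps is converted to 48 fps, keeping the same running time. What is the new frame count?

295906 frames

Target frames = source frames × (target rate / source rate) = 147953 × (48)/(24) = 147953 × 2 = 295906.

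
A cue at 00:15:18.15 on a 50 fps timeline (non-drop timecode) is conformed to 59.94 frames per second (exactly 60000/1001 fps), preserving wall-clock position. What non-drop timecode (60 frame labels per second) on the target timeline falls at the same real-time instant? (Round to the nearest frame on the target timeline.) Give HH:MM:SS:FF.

Source frame index: (0×3600 + 15×60 + 18) × 50 + 15 = 45915.
Real time: 45915 / (50) = 9183/10 s.
Target frame: (9183/10) × (60000/1001) = 55098000/1001 ≈ 55042.957 → 55043.
At 60 labels/s: frame 55043 → 00:15:17:23.

00:15:17:23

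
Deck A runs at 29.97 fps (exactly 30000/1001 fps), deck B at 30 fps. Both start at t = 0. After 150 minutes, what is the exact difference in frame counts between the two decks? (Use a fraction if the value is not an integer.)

270000/1001 frames

150 min = 9000 s.
A emits 30000/1001 × 9000 = 270000000/1001 frames; B emits 30 × 9000 = 270000.
Difference = 270000/1001 frames (≈ 269.7303); B is ahead of A.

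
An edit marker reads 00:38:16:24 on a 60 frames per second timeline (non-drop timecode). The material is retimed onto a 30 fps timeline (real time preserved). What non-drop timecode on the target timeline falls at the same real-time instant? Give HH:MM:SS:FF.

00:38:16:12

Source frame index: (0×3600 + 38×60 + 16) × 60 + 24 = 137784.
Real time: 137784 / (60) = 11482/5 s.
Target frame: (11482/5) × (30) = 68892.
At 30 labels/s: frame 68892 → 00:38:16:12.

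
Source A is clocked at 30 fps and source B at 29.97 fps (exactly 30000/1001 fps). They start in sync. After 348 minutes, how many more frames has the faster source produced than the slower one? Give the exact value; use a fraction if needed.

626400/1001 frames

348 min = 20880 s.
A emits 30 × 20880 = 626400 frames; B emits 30000/1001 × 20880 = 626400000/1001.
Difference = 626400/1001 frames (≈ 625.7742); B is behind A.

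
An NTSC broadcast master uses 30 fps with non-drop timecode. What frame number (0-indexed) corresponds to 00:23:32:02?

Total seconds to the label: (0 × 3600 + 23 × 60 + 32) = 1412.
Frame index = 1412 × 30 + 2 = 42362.

frame 42362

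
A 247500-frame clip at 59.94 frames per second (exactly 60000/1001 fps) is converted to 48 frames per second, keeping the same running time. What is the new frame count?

198198 frames

Target frames = source frames × (target rate / source rate) = 247500 × (48)/(60000/1001) = 247500 × 1001/1250 = 198198.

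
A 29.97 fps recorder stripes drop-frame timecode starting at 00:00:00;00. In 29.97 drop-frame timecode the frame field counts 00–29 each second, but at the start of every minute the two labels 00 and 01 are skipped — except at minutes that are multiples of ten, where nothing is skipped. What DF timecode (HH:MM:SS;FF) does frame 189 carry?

Each 10-minute DF block holds 10 × 60 × 30 − 9 × 2 = 17982 frames. 189 ÷ 17982 → 0 full blocks, remainder 189.
Within the partial block the first minute is 1800 frames and each further minute 1798, so 0 further minute boundaries passed. Total skipped labels = 18 × 0 + 2 × 0 = 0.
Non-drop label index = 189 + 0 = 189; at 30 labels/s that is 00:00:06:09, i.e. DF 00:00:06;09.

00:00:06;09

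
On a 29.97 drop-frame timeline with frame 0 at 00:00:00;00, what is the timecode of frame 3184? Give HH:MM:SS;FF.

Each 10-minute DF block holds 10 × 60 × 30 − 9 × 2 = 17982 frames. 3184 ÷ 17982 → 0 full blocks, remainder 3184.
Within the partial block the first minute is 1800 frames and each further minute 1798, so 1 further minute boundary passed. Total skipped labels = 18 × 0 + 2 × 1 = 2.
Non-drop label index = 3184 + 2 = 3186; at 30 labels/s that is 00:01:46:06, i.e. DF 00:01:46;06.

00:01:46;06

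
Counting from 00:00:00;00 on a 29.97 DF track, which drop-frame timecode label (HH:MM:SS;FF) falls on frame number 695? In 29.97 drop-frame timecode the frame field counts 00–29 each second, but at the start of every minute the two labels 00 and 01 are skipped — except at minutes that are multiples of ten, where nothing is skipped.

00:00:23;05

Ten DF minutes hold 17982 frames, so frame 695 lies in block 0 (frames 0–17981) with 695 frames into that block.
The block's first minute is 1800 frames and the rest 1798 each; 695 frames reaches minute 0, so 0 × 18 + 0 × 2 = 0 labels have been skipped so far.
Adding those back, label number 695 + 0 = 695 at 30 labels/s is 23 s + 5 f = 0 h 0 min 23 s frame 5, i.e. 00:00:23;05.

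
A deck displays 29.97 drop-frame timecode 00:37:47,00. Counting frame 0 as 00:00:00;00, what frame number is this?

67942

Complete 10-minute blocks: 3, each 17982 frames → 53946.
Remaining 7 whole minutes in the current block: 1800 + 6 × 1798 = 12588 frames.
Within the current minute: 47 × 30 + 0 − 2 = 1408 (labels ;00/;01 skipped at this minute). Total = 53946 + 12588 + 1408 = 67942.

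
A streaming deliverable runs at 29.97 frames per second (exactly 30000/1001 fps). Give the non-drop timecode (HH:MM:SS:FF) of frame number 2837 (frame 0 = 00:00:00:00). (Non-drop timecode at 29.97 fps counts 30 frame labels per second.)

00:01:34:17

2837 ÷ 30 = 94 full seconds, remainder 17 frames.
94 s = 0 h 1 min 34 s.
Timecode: 00:01:34:17.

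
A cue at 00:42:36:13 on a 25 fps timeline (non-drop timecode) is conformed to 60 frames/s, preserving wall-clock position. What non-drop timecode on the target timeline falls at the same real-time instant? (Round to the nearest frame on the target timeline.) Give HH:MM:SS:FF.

00:42:36:31

Source frame index: (0×3600 + 42×60 + 36) × 25 + 13 = 63913.
Real time: 63913 / (25) = 63913/25 s.
Target frame: (63913/25) × (60) = 766956/5 ≈ 153391.200 → 153391.
At 60 labels/s: frame 153391 → 00:42:36:31.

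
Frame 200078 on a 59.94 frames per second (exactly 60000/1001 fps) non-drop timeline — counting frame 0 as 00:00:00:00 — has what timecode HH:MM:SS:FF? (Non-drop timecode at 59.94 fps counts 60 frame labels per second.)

200078 ÷ 60 = 3334 full seconds, remainder 38 frames.
3334 s = 0 h 55 min 34 s.
Timecode: 00:55:34:38.

00:55:34:38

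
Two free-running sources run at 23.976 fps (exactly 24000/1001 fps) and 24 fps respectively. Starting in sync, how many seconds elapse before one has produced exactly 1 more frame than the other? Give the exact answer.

The gap grows by |24 − 24000/1001| = 24/1001 frames per second.
Time for a 1-frame gap: 1 ÷ (24/1001) = 1001/24 s.

1001/24 seconds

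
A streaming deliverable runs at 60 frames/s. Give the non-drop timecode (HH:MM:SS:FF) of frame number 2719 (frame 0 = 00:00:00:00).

00:00:45:19

2719 ÷ 60 = 45 full seconds, remainder 19 frames.
45 s = 0 h 0 min 45 s.
Timecode: 00:00:45:19.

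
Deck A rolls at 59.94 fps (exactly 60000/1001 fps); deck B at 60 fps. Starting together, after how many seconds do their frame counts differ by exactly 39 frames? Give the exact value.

650.65 seconds

The gap grows by |60 − 60000/1001| = 60/1001 frames per second.
Time for a 39-frame gap: 39 ÷ (60/1001) = 650.65 s.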